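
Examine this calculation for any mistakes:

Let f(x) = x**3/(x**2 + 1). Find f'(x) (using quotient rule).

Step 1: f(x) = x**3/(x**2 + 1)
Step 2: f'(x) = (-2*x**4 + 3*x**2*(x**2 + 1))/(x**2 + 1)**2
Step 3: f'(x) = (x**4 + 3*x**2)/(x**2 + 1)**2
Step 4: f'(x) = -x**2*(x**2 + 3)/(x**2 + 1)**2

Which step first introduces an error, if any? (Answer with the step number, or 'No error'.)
Step 4

Step 4 is incorrect due to a sign flip.
The step shows: -x**2*(x**2 + 3)/(x**2 + 1)**2
The correct value should be: x**2*(x**2 + 3)/(x**2 + 1)**2

Explanation: The sign of the whole expression was flipped: the term x**2*(x**2 + 3)/(x**2 + 1)**2 was incorrectly written as -x**2*(x**2 + 3)/(x**2 + 1)**2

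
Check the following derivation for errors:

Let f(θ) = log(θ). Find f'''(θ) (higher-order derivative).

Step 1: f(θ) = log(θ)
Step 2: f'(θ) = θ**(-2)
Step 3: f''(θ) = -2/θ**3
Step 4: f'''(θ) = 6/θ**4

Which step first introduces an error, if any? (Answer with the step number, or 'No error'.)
Step 2

Step 2 is incorrect due to a wrong exponent.
The step shows: θ**(-2)
The correct value should be: 1/θ

Explanation: The exponent -1 on θ was incorrectly written as -2: the term 1/θ was incorrectly written as θ**(-2)
The later steps are derived from this incorrect expression, so the error originates in Step 2.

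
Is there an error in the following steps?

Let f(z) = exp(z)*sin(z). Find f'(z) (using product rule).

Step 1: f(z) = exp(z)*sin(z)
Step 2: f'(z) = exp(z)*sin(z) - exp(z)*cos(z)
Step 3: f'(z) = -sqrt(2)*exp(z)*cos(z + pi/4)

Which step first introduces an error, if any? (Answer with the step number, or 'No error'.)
Step 2

Step 2 is incorrect due to a sign flip.
The step shows: exp(z)*sin(z) - exp(z)*cos(z)
The correct value should be: exp(z)*sin(z) + exp(z)*cos(z)

Explanation: The sign of one term was flipped: the term exp(z)*cos(z) was incorrectly written as -exp(z)*cos(z)
The later steps are derived from this incorrect expression, so the error originates in Step 2.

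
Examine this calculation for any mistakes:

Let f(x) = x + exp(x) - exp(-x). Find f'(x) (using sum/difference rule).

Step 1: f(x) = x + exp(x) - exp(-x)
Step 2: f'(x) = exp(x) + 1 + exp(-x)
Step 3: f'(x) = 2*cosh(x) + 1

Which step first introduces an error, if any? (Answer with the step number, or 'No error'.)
No error

All steps in this derivation are correct.
The final answer f'(x) = 2*cosh(x) + 1 is valid.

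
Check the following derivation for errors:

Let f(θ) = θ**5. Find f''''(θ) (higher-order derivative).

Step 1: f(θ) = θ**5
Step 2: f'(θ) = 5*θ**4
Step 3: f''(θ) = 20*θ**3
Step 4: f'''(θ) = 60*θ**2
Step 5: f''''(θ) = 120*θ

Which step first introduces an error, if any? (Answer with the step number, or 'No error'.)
No error

All steps in this derivation are correct.
The final answer f''''(θ) = 120*θ is valid.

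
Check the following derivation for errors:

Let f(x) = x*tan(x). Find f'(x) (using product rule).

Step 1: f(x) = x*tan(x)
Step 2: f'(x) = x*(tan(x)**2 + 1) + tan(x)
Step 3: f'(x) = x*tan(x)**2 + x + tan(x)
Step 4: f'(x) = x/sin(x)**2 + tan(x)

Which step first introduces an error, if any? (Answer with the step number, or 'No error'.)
Step 4

Step 4 is incorrect due to a wrong trig function.
The step shows: x/sin(x)**2 + tan(x)
The correct value should be: x/cos(x)**2 + tan(x)

Explanation: cos(x) was incorrectly written as sin(x): the term x/cos(x)**2 was incorrectly written as x/sin(x)**2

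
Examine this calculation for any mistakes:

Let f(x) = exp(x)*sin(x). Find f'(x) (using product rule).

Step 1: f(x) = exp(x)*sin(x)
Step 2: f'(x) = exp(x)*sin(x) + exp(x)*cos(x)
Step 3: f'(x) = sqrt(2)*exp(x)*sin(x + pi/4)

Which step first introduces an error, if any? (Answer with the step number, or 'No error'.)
No error

All steps in this derivation are correct.
The final answer f'(x) = sqrt(2)*exp(x)*sin(x + pi/4) is valid.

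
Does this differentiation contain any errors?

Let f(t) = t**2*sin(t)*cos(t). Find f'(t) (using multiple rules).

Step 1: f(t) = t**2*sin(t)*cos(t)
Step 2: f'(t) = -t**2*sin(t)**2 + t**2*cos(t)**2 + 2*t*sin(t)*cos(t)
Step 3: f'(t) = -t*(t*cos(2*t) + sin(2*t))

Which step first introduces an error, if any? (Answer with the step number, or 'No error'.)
Step 3

Step 3 is incorrect due to a sign flip.
The step shows: -t*(t*cos(2*t) + sin(2*t))
The correct value should be: t*(t*cos(2*t) + sin(2*t))

Explanation: The sign of the whole expression was flipped: the term t*(t*cos(2*t) + sin(2*t)) was incorrectly written as -t*(t*cos(2*t) + sin(2*t))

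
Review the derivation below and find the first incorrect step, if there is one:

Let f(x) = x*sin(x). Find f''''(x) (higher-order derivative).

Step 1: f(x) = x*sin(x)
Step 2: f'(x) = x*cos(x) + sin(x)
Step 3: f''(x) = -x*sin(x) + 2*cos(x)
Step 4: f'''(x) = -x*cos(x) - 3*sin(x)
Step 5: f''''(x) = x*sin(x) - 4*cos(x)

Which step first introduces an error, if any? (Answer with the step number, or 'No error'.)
No error

All steps in this derivation are correct.
The final answer f''''(x) = x*sin(x) - 4*cos(x) is valid.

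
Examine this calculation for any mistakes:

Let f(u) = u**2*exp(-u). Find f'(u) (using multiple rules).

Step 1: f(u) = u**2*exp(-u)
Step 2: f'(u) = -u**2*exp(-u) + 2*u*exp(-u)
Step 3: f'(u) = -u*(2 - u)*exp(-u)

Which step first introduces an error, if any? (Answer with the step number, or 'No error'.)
Step 3

Step 3 is incorrect due to a sign flip.
The step shows: -u*(2 - u)*exp(-u)
The correct value should be: u*(2 - u)*exp(-u)

Explanation: The sign of the whole expression was flipped: the term u*(2 - u)*exp(-u) was incorrectly written as -u*(2 - u)*exp(-u)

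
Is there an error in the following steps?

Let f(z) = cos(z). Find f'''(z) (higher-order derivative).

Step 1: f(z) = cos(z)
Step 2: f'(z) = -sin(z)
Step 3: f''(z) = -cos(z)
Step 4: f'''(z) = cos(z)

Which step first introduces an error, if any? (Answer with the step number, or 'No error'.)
Step 4

Step 4 is incorrect due to a wrong trig function.
The step shows: cos(z)
The correct value should be: sin(z)

Explanation: sin(z) was incorrectly written as cos(z): the term sin(z) was incorrectly written as cos(z)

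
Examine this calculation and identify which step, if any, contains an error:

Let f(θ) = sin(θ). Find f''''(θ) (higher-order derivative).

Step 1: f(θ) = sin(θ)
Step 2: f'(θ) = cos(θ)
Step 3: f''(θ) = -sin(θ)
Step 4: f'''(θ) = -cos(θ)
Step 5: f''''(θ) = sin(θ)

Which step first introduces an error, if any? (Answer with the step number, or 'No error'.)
No error

All steps in this derivation are correct.
The final answer f''''(θ) = sin(θ) is valid.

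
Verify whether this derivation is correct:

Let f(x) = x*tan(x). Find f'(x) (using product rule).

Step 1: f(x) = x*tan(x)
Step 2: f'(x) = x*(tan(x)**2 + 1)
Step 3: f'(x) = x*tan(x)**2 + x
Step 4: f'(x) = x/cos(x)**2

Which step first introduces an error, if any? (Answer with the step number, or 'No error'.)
Step 2

Step 2 is incorrect due to a dropped term.
The step shows: x*(tan(x)**2 + 1)
The correct value should be: x*(tan(x)**2 + 1) + tan(x)

Explanation: A term was dropped: the term tan(x) was incorrectly omitted
The later steps are derived from this incorrect expression, so the error originates in Step 2.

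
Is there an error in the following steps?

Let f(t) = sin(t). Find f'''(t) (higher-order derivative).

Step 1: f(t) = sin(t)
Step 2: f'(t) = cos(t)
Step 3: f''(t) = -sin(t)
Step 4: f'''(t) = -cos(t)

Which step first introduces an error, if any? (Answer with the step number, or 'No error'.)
No error

All steps in this derivation are correct.
The final answer f'''(t) = -cos(t) is valid.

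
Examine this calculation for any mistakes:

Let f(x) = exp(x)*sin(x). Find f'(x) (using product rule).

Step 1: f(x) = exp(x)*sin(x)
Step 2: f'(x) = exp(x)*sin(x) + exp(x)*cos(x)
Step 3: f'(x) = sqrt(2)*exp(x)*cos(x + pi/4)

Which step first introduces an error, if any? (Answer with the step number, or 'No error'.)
Step 3

Step 3 is incorrect due to a wrong trig function.
The step shows: sqrt(2)*exp(x)*cos(x + pi/4)
The correct value should be: sqrt(2)*exp(x)*sin(x + pi/4)

Explanation: sin(x + pi/4) was incorrectly written as cos(x + pi/4): the term sqrt(2)*exp(x)*sin(x + pi/4) was incorrectly written as sqrt(2)*exp(x)*cos(x + pi/4)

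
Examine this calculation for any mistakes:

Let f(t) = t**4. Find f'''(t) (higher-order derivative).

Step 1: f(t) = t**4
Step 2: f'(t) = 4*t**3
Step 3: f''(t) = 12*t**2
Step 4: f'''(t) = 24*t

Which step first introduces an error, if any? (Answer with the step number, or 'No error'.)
No error

All steps in this derivation are correct.
The final answer f'''(t) = 24*t is valid.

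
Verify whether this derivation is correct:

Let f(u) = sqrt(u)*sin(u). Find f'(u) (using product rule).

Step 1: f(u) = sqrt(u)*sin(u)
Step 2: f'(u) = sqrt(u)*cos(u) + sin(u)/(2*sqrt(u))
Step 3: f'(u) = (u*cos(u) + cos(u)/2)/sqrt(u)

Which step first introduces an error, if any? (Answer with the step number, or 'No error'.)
Step 3

Step 3 is incorrect due to a wrong trig function.
The step shows: (u*cos(u) + cos(u)/2)/sqrt(u)
The correct value should be: (u*cos(u) + sin(u)/2)/sqrt(u)

Explanation: sin(u) was incorrectly written as cos(u): the term (u*cos(u) + sin(u)/2)/sqrt(u) was incorrectly written as (u*cos(u) + cos(u)/2)/sqrt(u)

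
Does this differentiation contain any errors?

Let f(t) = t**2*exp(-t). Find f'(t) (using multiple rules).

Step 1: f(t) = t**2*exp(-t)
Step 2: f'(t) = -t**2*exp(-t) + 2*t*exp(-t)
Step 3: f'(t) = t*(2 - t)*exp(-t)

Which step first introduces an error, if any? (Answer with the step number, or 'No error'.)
No error

All steps in this derivation are correct.
The final answer f'(t) = t*(2 - t)*exp(-t) is valid.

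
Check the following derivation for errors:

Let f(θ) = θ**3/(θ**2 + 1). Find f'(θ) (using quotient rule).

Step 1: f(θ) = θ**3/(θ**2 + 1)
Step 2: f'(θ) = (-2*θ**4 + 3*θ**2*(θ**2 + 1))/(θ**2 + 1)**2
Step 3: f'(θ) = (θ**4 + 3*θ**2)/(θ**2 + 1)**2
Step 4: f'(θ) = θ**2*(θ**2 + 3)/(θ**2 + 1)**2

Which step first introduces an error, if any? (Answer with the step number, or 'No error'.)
No error

All steps in this derivation are correct.
The final answer f'(θ) = θ**2*(θ**2 + 3)/(θ**2 + 1)**2 is valid.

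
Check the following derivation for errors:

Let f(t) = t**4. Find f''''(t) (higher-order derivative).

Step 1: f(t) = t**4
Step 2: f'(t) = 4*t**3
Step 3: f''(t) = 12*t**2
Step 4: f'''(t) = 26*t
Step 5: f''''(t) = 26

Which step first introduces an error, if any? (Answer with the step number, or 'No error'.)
Step 4

Step 4 is incorrect due to a wrong coefficient.
The step shows: 26*t
The correct value should be: 24*t

Explanation: The coefficient 24 was incorrectly written as 26: the term 24*t was incorrectly written as 26*t
The later steps are derived from this incorrect expression, so the error originates in Step 4.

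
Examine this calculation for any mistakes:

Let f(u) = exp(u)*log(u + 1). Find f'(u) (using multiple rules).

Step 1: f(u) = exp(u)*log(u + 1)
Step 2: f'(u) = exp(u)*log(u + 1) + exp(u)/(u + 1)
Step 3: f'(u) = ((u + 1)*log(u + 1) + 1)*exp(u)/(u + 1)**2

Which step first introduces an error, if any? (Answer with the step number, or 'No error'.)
Step 3

Step 3 is incorrect due to a wrong exponent.
The step shows: ((u + 1)*log(u + 1) + 1)*exp(u)/(u + 1)**2
The correct value should be: ((u + 1)*log(u + 1) + 1)*exp(u)/(u + 1)

Explanation: The exponent -1 on u + 1 was incorrectly written as -2: the term ((u + 1)*log(u + 1) + 1)*exp(u)/(u + 1) was incorrectly written as ((u + 1)*log(u + 1) + 1)*exp(u)/(u + 1)**2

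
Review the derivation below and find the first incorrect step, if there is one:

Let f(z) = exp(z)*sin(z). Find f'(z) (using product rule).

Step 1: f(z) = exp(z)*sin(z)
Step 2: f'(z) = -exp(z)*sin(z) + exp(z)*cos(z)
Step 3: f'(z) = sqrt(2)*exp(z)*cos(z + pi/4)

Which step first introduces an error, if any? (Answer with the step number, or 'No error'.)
Step 2

Step 2 is incorrect due to a sign flip.
The step shows: -exp(z)*sin(z) + exp(z)*cos(z)
The correct value should be: exp(z)*sin(z) + exp(z)*cos(z)

Explanation: The sign of one term was flipped: the term exp(z)*sin(z) was incorrectly written as -exp(z)*sin(z)
The later steps are derived from this incorrect expression, so the error originates in Step 2.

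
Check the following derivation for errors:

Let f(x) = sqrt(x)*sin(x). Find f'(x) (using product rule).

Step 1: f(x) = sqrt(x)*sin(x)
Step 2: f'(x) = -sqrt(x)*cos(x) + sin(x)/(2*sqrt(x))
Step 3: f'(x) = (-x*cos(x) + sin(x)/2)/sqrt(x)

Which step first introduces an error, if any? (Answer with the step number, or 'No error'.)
Step 2

Step 2 is incorrect due to a sign flip.
The step shows: -sqrt(x)*cos(x) + sin(x)/(2*sqrt(x))
The correct value should be: sqrt(x)*cos(x) + sin(x)/(2*sqrt(x))

Explanation: The sign of one term was flipped: the term sqrt(x)*cos(x) was incorrectly written as -sqrt(x)*cos(x)
The later steps are derived from this incorrect expression, so the error originates in Step 2.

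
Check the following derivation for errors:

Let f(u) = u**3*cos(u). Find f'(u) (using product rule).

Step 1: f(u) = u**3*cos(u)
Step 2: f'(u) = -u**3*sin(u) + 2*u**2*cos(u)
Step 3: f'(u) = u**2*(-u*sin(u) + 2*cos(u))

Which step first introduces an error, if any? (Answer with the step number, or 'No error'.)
Step 2

Step 2 is incorrect due to a wrong coefficient.
The step shows: -u**3*sin(u) + 2*u**2*cos(u)
The correct value should be: -u**3*sin(u) + 3*u**2*cos(u)

Explanation: The coefficient 3 was incorrectly written as 2: the term 3*u**2*cos(u) was incorrectly written as 2*u**2*cos(u)
The later steps are derived from this incorrect expression, so the error originates in Step 2.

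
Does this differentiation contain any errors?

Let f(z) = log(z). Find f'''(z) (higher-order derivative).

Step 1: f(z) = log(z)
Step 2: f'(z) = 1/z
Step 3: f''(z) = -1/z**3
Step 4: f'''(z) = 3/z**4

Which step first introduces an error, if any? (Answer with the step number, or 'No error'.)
Step 3

Step 3 is incorrect due to a wrong exponent.
The step shows: -1/z**3
The correct value should be: -1/z**2

Explanation: The exponent -2 on z was incorrectly written as -3: the term -1/z**2 was incorrectly written as -1/z**3
The later steps are derived from this incorrect expression, so the error originates in Step 3.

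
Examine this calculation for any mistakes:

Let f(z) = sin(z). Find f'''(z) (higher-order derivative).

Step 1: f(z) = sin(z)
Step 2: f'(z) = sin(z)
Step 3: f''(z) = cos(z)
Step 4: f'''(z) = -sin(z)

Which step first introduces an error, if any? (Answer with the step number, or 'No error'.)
Step 2

Step 2 is incorrect due to a wrong trig function.
The step shows: sin(z)
The correct value should be: cos(z)

Explanation: cos(z) was incorrectly written as sin(z): the term cos(z) was incorrectly written as sin(z)
The later steps are derived from this incorrect expression, so the error originates in Step 2.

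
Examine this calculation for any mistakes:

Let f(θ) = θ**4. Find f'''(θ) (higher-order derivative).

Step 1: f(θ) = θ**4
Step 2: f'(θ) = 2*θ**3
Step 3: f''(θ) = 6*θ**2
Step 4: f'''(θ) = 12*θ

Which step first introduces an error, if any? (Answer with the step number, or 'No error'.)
Step 2

Step 2 is incorrect due to a wrong coefficient.
The step shows: 2*θ**3
The correct value should be: 4*θ**3

Explanation: The coefficient 4 was incorrectly written as 2: the term 4*θ**3 was incorrectly written as 2*θ**3
The later steps are derived from this incorrect expression, so the error originates in Step 2.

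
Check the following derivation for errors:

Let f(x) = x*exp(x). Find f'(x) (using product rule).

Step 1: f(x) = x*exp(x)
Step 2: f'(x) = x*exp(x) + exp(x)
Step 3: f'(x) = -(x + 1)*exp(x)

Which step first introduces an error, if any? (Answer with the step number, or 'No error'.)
Step 3

Step 3 is incorrect due to a sign flip.
The step shows: -(x + 1)*exp(x)
The correct value should be: (x + 1)*exp(x)

Explanation: The sign of the whole expression was flipped: the term (x + 1)*exp(x) was incorrectly written as -(x + 1)*exp(x)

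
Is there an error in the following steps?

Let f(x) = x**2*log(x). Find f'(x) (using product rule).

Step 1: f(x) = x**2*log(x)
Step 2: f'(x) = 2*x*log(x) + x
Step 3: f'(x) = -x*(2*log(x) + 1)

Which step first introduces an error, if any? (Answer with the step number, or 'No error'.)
Step 3

Step 3 is incorrect due to a sign flip.
The step shows: -x*(2*log(x) + 1)
The correct value should be: x*(2*log(x) + 1)

Explanation: The sign of the whole expression was flipped: the term x*(2*log(x) + 1) was incorrectly written as -x*(2*log(x) + 1)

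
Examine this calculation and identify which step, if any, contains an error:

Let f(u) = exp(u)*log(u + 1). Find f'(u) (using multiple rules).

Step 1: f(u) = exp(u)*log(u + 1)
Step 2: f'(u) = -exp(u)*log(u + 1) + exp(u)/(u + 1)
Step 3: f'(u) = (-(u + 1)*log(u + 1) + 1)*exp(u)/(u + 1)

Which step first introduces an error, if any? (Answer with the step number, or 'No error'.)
Step 2

Step 2 is incorrect due to a sign flip.
The step shows: -exp(u)*log(u + 1) + exp(u)/(u + 1)
The correct value should be: exp(u)*log(u + 1) + exp(u)/(u + 1)

Explanation: The sign of one term was flipped: the term exp(u)*log(u + 1) was incorrectly written as -exp(u)*log(u + 1)
The later steps are derived from this incorrect expression, so the error originates in Step 2.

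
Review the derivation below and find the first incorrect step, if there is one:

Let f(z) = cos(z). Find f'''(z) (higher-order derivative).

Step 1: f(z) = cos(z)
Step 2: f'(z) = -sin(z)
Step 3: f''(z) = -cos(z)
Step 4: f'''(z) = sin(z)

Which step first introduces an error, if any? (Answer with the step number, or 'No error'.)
No error

All steps in this derivation are correct.
The final answer f'''(z) = sin(z) is valid.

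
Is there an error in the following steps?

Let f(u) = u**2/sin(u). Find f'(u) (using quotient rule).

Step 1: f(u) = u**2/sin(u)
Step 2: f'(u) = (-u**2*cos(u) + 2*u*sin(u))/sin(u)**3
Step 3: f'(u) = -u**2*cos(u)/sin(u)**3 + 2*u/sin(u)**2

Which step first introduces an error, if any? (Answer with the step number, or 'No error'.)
Step 2

Step 2 is incorrect due to a wrong exponent.
The step shows: (-u**2*cos(u) + 2*u*sin(u))/sin(u)**3
The correct value should be: (-u**2*cos(u) + 2*u*sin(u))/sin(u)**2

Explanation: The exponent -2 on sin(u) was incorrectly written as -3: the term (-u**2*cos(u) + 2*u*sin(u))/sin(u)**2 was incorrectly written as (-u**2*cos(u) + 2*u*sin(u))/sin(u)**3
The later steps are derived from this incorrect expression, so the error originates in Step 2.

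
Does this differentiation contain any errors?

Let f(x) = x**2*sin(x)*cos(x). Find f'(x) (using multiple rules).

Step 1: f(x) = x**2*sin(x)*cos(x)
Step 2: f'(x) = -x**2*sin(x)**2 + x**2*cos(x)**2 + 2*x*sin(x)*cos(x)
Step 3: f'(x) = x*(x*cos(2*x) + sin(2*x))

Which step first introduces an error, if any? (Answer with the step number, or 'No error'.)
No error

All steps in this derivation are correct.
The final answer f'(x) = x*(x*cos(2*x) + sin(2*x)) is valid.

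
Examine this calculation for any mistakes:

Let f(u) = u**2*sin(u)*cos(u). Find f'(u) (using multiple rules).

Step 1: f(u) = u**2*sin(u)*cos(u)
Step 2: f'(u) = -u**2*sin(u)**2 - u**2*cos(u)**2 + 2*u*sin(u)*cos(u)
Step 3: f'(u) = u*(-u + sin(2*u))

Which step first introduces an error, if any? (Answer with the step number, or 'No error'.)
Step 2

Step 2 is incorrect due to a sign flip.
The step shows: -u**2*sin(u)**2 - u**2*cos(u)**2 + 2*u*sin(u)*cos(u)
The correct value should be: -u**2*sin(u)**2 + u**2*cos(u)**2 + 2*u*sin(u)*cos(u)

Explanation: The sign of one term was flipped: the term u**2*cos(u)**2 was incorrectly written as -u**2*cos(u)**2
The later steps are derived from this incorrect expression, so the error originates in Step 2.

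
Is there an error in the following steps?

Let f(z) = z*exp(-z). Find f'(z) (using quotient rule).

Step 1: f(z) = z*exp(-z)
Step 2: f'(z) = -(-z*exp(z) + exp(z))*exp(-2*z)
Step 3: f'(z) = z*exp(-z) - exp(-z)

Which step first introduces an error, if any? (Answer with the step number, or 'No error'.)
Step 2

Step 2 is incorrect due to a sign flip.
The step shows: -(-z*exp(z) + exp(z))*exp(-2*z)
The correct value should be: (-z*exp(z) + exp(z))*exp(-2*z)

Explanation: The sign of the whole expression was flipped: the term (-z*exp(z) + exp(z))*exp(-2*z) was incorrectly written as -(-z*exp(z) + exp(z))*exp(-2*z)
The later steps are derived from this incorrect expression, so the error originates in Step 2.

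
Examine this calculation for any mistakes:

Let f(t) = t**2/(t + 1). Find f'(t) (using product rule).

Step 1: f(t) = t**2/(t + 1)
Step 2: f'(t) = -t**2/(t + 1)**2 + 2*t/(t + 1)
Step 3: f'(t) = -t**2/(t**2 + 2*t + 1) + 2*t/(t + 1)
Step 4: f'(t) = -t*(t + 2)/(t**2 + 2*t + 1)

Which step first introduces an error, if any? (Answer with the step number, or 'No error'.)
Step 4

Step 4 is incorrect due to a sign flip.
The step shows: -t*(t + 2)/(t**2 + 2*t + 1)
The correct value should be: t*(t + 2)/(t**2 + 2*t + 1)

Explanation: The sign of the whole expression was flipped: the term t*(t + 2)/(t**2 + 2*t + 1) was incorrectly written as -t*(t + 2)/(t**2 + 2*t + 1)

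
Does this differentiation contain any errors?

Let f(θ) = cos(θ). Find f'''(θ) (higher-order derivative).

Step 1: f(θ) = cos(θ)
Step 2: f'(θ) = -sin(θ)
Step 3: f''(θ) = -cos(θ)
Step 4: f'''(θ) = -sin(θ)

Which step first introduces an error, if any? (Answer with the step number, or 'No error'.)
Step 4

Step 4 is incorrect due to a sign flip.
The step shows: -sin(θ)
The correct value should be: sin(θ)

Explanation: The sign of the whole expression was flipped: the term sin(θ) was incorrectly written as -sin(θ)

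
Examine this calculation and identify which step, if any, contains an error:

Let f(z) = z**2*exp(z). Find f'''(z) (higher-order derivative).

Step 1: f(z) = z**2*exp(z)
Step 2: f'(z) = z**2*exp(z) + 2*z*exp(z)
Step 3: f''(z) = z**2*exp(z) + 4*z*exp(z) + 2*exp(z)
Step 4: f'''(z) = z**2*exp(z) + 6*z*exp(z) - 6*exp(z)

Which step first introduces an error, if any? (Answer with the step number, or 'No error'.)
Step 4

Step 4 is incorrect due to a sign flip.
The step shows: z**2*exp(z) + 6*z*exp(z) - 6*exp(z)
The correct value should be: z**2*exp(z) + 6*z*exp(z) + 6*exp(z)

Explanation: The sign of one term was flipped: the term 6*exp(z) was incorrectly written as -6*exp(z)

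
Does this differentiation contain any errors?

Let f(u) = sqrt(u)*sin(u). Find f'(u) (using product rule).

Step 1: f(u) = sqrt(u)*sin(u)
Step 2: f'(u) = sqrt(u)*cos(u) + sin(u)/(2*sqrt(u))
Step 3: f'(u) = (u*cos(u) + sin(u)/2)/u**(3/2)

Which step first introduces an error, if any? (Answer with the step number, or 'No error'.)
Step 3

Step 3 is incorrect due to a wrong exponent.
The step shows: (u*cos(u) + sin(u)/2)/u**(3/2)
The correct value should be: (u*cos(u) + sin(u)/2)/sqrt(u)

Explanation: The exponent -1/2 on u was incorrectly written as -3/2: the term (u*cos(u) + sin(u)/2)/sqrt(u) was incorrectly written as (u*cos(u) + sin(u)/2)/u**(3/2)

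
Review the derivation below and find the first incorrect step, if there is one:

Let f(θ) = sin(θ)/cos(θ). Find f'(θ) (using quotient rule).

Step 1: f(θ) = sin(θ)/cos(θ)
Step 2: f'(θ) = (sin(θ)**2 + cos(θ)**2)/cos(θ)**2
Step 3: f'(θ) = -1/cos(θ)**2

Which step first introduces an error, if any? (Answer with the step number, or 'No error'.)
Step 3

Step 3 is incorrect due to a sign flip.
The step shows: -1/cos(θ)**2
The correct value should be: cos(θ)**(-2)

Explanation: The sign of the whole expression was flipped: the term cos(θ)**(-2) was incorrectly written as -1/cos(θ)**2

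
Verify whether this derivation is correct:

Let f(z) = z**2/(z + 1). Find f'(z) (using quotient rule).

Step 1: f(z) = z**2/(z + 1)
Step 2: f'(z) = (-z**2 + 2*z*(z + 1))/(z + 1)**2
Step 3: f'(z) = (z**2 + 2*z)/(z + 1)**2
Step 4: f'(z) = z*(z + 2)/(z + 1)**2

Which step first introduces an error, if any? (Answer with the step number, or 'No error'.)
No error

All steps in this derivation are correct.
The final answer f'(z) = z*(z + 2)/(z + 1)**2 is valid.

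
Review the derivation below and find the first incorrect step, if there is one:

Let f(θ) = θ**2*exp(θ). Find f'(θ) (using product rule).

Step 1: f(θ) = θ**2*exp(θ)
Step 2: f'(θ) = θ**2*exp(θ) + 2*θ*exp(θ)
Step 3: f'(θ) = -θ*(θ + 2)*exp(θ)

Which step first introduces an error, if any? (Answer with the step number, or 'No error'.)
Step 3

Step 3 is incorrect due to a sign flip.
The step shows: -θ*(θ + 2)*exp(θ)
The correct value should be: θ*(θ + 2)*exp(θ)

Explanation: The sign of the whole expression was flipped: the term θ*(θ + 2)*exp(θ) was incorrectly written as -θ*(θ + 2)*exp(θ)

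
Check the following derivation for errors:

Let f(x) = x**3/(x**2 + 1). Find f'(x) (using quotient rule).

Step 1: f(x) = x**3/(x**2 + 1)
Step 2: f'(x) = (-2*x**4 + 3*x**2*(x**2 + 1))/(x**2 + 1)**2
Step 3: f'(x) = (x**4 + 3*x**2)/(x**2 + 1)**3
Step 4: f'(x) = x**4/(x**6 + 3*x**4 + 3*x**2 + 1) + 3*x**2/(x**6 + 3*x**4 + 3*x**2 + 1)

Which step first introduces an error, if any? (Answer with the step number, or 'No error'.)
Step 3

Step 3 is incorrect due to a wrong exponent.
The step shows: (x**4 + 3*x**2)/(x**2 + 1)**3
The correct value should be: (x**4 + 3*x**2)/(x**2 + 1)**2

Explanation: The exponent -2 on x**2 + 1 was incorrectly written as -3: the term (x**4 + 3*x**2)/(x**2 + 1)**2 was incorrectly written as (x**4 + 3*x**2)/(x**2 + 1)**3
The later steps are derived from this incorrect expression, so the error originates in Step 3.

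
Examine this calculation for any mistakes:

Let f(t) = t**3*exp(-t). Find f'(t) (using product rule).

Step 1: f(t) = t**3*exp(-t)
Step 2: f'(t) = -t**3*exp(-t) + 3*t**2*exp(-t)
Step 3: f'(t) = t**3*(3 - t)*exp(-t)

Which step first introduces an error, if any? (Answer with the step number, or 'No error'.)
Step 3

Step 3 is incorrect due to a wrong exponent.
The step shows: t**3*(3 - t)*exp(-t)
The correct value should be: t**2*(3 - t)*exp(-t)

Explanation: The exponent 2 on t was incorrectly written as 3: the term t**2*(3 - t)*exp(-t) was incorrectly written as t**3*(3 - t)*exp(-t)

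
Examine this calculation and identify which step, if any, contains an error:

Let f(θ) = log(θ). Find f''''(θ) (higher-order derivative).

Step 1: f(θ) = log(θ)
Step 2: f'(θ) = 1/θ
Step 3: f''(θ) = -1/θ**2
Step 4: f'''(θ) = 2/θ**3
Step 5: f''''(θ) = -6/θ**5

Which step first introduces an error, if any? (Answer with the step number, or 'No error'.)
Step 5

Step 5 is incorrect due to a wrong exponent.
The step shows: -6/θ**5
The correct value should be: -6/θ**4

Explanation: The exponent -4 on θ was incorrectly written as -5: the term -6/θ**4 was incorrectly written as -6/θ**5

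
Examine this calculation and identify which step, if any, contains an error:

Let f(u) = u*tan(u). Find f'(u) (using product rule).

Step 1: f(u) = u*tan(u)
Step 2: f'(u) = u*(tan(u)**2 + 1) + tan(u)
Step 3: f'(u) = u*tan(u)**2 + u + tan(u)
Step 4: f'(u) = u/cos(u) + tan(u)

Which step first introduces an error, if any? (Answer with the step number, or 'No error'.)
Step 4

Step 4 is incorrect due to a wrong exponent.
The step shows: u/cos(u) + tan(u)
The correct value should be: u/cos(u)**2 + tan(u)

Explanation: The exponent -2 on cos(u) was incorrectly written as -1: the term u/cos(u)**2 was incorrectly written as u/cos(u)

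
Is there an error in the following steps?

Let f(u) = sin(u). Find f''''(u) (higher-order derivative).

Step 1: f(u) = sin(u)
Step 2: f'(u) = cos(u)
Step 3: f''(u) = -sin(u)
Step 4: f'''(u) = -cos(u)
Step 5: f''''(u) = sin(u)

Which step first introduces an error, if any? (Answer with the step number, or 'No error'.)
No error

All steps in this derivation are correct.
The final answer f''''(u) = sin(u) is valid.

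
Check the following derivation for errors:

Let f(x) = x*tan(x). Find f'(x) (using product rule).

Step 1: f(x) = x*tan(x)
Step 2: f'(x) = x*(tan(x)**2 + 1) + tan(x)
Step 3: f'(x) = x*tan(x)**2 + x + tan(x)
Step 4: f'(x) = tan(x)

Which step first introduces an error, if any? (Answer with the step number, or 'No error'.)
Step 4

Step 4 is incorrect due to a dropped term.
The step shows: tan(x)
The correct value should be: x/cos(x)**2 + tan(x)

Explanation: A term was dropped: the term x/cos(x)**2 was incorrectly omitted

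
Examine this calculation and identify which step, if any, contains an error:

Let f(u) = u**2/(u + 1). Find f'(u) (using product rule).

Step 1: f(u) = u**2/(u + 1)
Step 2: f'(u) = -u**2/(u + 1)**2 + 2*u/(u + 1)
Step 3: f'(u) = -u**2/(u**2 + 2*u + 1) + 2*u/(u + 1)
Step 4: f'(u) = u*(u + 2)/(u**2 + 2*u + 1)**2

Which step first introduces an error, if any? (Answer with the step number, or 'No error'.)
Step 4

Step 4 is incorrect due to a wrong exponent.
The step shows: u*(u + 2)/(u**2 + 2*u + 1)**2
The correct value should be: u*(u + 2)/(u**2 + 2*u + 1)

Explanation: The exponent -1 on u**2 + 2*u + 1 was incorrectly written as -2: the term u*(u + 2)/(u**2 + 2*u + 1) was incorrectly written as u*(u + 2)/(u**2 + 2*u + 1)**2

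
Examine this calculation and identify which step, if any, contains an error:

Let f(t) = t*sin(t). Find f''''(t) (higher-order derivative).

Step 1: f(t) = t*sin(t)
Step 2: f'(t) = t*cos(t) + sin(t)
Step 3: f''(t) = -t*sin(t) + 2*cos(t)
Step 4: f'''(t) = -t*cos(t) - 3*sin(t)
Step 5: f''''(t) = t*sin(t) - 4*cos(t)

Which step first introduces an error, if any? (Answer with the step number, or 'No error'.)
No error

All steps in this derivation are correct.
The final answer f''''(t) = t*sin(t) - 4*cos(t) is valid.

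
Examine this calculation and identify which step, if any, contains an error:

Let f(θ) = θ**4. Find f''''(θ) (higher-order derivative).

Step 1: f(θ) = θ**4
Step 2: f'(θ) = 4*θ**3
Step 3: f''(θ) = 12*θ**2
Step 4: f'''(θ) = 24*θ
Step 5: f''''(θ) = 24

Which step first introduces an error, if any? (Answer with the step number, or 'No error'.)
No error

All steps in this derivation are correct.
The final answer f''''(θ) = 24 is valid.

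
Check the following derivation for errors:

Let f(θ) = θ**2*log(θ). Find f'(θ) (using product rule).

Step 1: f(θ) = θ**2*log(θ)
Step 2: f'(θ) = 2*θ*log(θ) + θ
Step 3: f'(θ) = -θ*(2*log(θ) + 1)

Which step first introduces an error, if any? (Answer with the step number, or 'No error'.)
Step 3

Step 3 is incorrect due to a sign flip.
The step shows: -θ*(2*log(θ) + 1)
The correct value should be: θ*(2*log(θ) + 1)

Explanation: The sign of the whole expression was flipped: the term θ*(2*log(θ) + 1) was incorrectly written as -θ*(2*log(θ) + 1)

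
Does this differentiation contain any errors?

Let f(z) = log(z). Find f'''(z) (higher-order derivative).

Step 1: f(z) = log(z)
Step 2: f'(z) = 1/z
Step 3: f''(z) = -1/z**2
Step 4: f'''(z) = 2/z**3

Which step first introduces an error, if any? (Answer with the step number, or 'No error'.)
No error

All steps in this derivation are correct.
The final answer f'''(z) = 2/z**3 is valid.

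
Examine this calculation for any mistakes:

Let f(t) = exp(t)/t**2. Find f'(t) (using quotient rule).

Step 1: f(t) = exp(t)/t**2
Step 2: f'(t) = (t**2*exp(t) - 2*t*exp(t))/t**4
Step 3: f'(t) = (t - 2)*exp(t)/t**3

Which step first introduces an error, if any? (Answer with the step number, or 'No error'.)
No error

All steps in this derivation are correct.
The final answer f'(t) = (t - 2)*exp(t)/t**3 is valid.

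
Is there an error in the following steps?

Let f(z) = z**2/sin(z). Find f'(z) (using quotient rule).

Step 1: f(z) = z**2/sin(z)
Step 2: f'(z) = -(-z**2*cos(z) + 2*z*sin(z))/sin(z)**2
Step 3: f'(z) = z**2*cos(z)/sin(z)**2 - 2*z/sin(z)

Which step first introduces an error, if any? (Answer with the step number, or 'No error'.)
Step 2

Step 2 is incorrect due to a sign flip.
The step shows: -(-z**2*cos(z) + 2*z*sin(z))/sin(z)**2
The correct value should be: (-z**2*cos(z) + 2*z*sin(z))/sin(z)**2

Explanation: The sign of the whole expression was flipped: the term (-z**2*cos(z) + 2*z*sin(z))/sin(z)**2 was incorrectly written as -(-z**2*cos(z) + 2*z*sin(z))/sin(z)**2
The later steps are derived from this incorrect expression, so the error originates in Step 2.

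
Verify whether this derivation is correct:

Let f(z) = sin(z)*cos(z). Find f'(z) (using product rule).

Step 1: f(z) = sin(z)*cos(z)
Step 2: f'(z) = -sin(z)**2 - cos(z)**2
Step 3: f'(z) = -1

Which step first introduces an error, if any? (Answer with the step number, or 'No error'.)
Step 2

Step 2 is incorrect due to a sign flip.
The step shows: -sin(z)**2 - cos(z)**2
The correct value should be: -sin(z)**2 + cos(z)**2

Explanation: The sign of one term was flipped: the term cos(z)**2 was incorrectly written as -cos(z)**2
The later steps are derived from this incorrect expression, so the error originates in Step 2.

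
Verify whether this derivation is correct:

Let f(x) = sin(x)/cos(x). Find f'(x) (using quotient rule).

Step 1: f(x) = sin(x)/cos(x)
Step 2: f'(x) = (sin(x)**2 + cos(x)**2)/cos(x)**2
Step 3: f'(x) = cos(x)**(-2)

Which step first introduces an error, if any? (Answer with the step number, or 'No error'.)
No error

All steps in this derivation are correct.
The final answer f'(x) = cos(x)**(-2) is valid.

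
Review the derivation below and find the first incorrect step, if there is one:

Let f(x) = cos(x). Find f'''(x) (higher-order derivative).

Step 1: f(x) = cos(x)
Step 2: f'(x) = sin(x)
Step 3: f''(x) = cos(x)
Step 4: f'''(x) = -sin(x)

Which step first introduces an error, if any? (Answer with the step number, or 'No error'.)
Step 2

Step 2 is incorrect due to a sign flip.
The step shows: sin(x)
The correct value should be: -sin(x)

Explanation: The sign of the whole expression was flipped: the term -sin(x) was incorrectly written as sin(x)
The later steps are derived from this incorrect expression, so the error originates in Step 2.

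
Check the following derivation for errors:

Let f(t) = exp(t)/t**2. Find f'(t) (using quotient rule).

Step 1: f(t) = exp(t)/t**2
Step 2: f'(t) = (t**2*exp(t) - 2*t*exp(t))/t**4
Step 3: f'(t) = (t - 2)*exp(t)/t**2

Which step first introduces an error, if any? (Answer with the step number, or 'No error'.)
Step 3

Step 3 is incorrect due to a wrong exponent.
The step shows: (t - 2)*exp(t)/t**2
The correct value should be: (t - 2)*exp(t)/t**3

Explanation: The exponent -3 on t was incorrectly written as -2: the term (t - 2)*exp(t)/t**3 was incorrectly written as (t - 2)*exp(t)/t**2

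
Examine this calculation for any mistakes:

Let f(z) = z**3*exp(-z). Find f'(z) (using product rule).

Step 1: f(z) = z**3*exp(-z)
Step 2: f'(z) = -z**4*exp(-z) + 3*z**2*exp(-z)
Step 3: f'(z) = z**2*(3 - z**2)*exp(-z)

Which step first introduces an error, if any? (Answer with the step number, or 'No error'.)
Step 2

Step 2 is incorrect due to a wrong exponent.
The step shows: -z**4*exp(-z) + 3*z**2*exp(-z)
The correct value should be: -z**3*exp(-z) + 3*z**2*exp(-z)

Explanation: The exponent 3 on z was incorrectly written as 4: the term -z**3*exp(-z) was incorrectly written as -z**4*exp(-z)
The later steps are derived from this incorrect expression, so the error originates in Step 2.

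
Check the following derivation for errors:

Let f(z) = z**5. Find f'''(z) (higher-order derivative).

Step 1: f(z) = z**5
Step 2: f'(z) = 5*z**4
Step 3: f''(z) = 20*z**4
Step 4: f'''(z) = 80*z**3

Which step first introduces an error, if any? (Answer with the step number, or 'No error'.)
Step 3

Step 3 is incorrect due to a wrong exponent.
The step shows: 20*z**4
The correct value should be: 20*z**3

Explanation: The exponent 3 on z was incorrectly written as 4: the term 20*z**3 was incorrectly written as 20*z**4
The later steps are derived from this incorrect expression, so the error originates in Step 3.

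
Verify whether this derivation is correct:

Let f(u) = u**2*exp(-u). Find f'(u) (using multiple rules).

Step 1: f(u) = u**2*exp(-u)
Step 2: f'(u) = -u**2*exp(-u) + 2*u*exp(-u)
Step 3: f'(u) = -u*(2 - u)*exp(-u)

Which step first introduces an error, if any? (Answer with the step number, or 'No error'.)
Step 3

Step 3 is incorrect due to a sign flip.
The step shows: -u*(2 - u)*exp(-u)
The correct value should be: u*(2 - u)*exp(-u)

Explanation: The sign of the whole expression was flipped: the term u*(2 - u)*exp(-u) was incorrectly written as -u*(2 - u)*exp(-u)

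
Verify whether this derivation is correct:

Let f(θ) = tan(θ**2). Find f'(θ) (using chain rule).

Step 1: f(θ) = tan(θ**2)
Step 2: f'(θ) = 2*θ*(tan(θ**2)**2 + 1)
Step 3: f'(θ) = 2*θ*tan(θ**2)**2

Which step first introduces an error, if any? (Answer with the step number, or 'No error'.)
Step 3

Step 3 is incorrect due to a dropped term.
The step shows: 2*θ*tan(θ**2)**2
The correct value should be: 2*θ*tan(θ**2)**2 + 2*θ

Explanation: A term was dropped: the term 2*θ was incorrectly omitted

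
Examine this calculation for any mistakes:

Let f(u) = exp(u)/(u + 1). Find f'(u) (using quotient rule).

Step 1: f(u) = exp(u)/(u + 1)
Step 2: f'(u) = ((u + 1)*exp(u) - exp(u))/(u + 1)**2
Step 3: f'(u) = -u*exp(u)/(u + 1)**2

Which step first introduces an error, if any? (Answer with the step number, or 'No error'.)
Step 3

Step 3 is incorrect due to a sign flip.
The step shows: -u*exp(u)/(u + 1)**2
The correct value should be: u*exp(u)/(u + 1)**2

Explanation: The sign of the whole expression was flipped: the term u*exp(u)/(u + 1)**2 was incorrectly written as -u*exp(u)/(u + 1)**2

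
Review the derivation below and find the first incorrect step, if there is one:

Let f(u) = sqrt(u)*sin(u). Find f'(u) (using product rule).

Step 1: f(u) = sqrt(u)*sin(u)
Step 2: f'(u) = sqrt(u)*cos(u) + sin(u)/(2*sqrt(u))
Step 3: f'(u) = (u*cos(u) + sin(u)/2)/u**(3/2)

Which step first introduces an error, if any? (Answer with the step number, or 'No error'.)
Step 3

Step 3 is incorrect due to a wrong exponent.
The step shows: (u*cos(u) + sin(u)/2)/u**(3/2)
The correct value should be: (u*cos(u) + sin(u)/2)/sqrt(u)

Explanation: The exponent -1/2 on u was incorrectly written as -3/2: the term (u*cos(u) + sin(u)/2)/sqrt(u) was incorrectly written as (u*cos(u) + sin(u)/2)/u**(3/2)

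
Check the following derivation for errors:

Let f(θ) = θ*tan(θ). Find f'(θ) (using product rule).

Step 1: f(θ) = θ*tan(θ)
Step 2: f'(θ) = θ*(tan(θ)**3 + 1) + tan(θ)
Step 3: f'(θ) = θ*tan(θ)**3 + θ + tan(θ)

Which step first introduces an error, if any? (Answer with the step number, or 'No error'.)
Step 2

Step 2 is incorrect due to a wrong exponent.
The step shows: θ*(tan(θ)**3 + 1) + tan(θ)
The correct value should be: θ*(tan(θ)**2 + 1) + tan(θ)

Explanation: The exponent 2 on tan(θ) was incorrectly written as 3: the term θ*(tan(θ)**2 + 1) was incorrectly written as θ*(tan(θ)**3 + 1)
The later steps are derived from this incorrect expression, so the error originates in Step 2.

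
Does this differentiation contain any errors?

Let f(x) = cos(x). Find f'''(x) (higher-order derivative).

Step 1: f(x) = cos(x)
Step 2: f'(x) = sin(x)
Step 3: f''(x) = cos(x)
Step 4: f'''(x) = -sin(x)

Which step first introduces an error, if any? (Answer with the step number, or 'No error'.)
Step 2

Step 2 is incorrect due to a sign flip.
The step shows: sin(x)
The correct value should be: -sin(x)

Explanation: The sign of the whole expression was flipped: the term -sin(x) was incorrectly written as sin(x)
The later steps are derived from this incorrect expression, so the error originates in Step 2.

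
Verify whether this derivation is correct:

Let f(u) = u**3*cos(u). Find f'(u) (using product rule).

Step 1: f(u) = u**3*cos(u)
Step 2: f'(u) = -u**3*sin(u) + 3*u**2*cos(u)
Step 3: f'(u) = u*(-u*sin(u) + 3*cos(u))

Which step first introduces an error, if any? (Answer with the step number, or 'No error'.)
Step 3

Step 3 is incorrect due to a wrong exponent.
The step shows: u*(-u*sin(u) + 3*cos(u))
The correct value should be: u**2*(-u*sin(u) + 3*cos(u))

Explanation: The exponent 2 on u was incorrectly written as 1: the term u**2*(-u*sin(u) + 3*cos(u)) was incorrectly written as u*(-u*sin(u) + 3*cos(u))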